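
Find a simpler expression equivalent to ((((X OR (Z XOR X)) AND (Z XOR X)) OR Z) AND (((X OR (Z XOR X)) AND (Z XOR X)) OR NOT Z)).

By distribution ((E OR v) AND (E OR NOT v) = E) then absorption (E AND (E OR v) = E):
= (Z XOR X)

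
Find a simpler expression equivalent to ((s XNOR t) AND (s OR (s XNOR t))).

By absorption (E AND (E OR v) = E):
= (s XNOR t)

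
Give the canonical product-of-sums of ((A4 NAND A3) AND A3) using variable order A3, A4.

ΠM(0, 1, 3) = (A3 OR A4) AND (A3 OR NOT A4) AND (NOT A3 OR NOT A4)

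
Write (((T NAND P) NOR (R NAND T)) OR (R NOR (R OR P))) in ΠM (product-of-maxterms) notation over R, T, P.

ΠM(1, 3, 4, 5, 6) = (R OR T OR NOT P) AND (R OR NOT T OR NOT P) AND (NOT R OR T OR P) AND (NOT R OR T OR NOT P) AND (NOT R OR NOT T OR P)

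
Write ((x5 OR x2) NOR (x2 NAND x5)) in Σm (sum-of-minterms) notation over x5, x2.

Σm() = FALSE (no minterms)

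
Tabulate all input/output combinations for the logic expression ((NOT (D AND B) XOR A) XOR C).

A | C | D | B | Output
----------------------
0 | 0 | 0 | 0 | 1
0 | 0 | 0 | 1 | 1
0 | 0 | 1 | 0 | 1
0 | 0 | 1 | 1 | 0
0 | 1 | 0 | 0 | 0
0 | 1 | 0 | 1 | 0
0 | 1 | 1 | 0 | 0
0 | 1 | 1 | 1 | 1
1 | 0 | 0 | 0 | 0
1 | 0 | 0 | 1 | 0
1 | 0 | 1 | 0 | 0
1 | 0 | 1 | 1 | 1
1 | 1 | 0 | 0 | 1
1 | 1 | 0 | 1 | 1
1 | 1 | 1 | 0 | 1
1 | 1 | 1 | 1 | 0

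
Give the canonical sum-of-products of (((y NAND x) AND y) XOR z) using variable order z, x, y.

Σm(1, 4, 6, 7) = (NOT z AND NOT x AND y) OR (z AND NOT x AND NOT y) OR (z AND x AND NOT y) OR (z AND x AND y)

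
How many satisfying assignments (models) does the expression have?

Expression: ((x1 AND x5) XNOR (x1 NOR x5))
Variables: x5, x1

Satisfying assignments: (0,1), (1,0)
Count: 2 out of 4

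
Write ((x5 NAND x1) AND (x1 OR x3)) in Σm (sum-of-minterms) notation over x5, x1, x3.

Σm(1, 2, 3, 5) = (NOT x5 AND NOT x1 AND x3) OR (NOT x5 AND x1 AND NOT x3) OR (NOT x5 AND x1 AND x3) OR (x5 AND NOT x1 AND x3)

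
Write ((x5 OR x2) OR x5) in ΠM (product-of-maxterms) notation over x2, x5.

ΠM(0) = (x2 OR x5)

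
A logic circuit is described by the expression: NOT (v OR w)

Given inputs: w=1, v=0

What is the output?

Substituting: NOT (0 OR 1)
= 0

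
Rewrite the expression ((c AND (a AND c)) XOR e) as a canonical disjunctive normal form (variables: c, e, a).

(NOT c AND e AND NOT a) OR (NOT c AND e AND a) OR (c AND NOT e AND a) OR (c AND e AND NOT a)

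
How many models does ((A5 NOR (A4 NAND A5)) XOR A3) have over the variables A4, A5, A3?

Satisfying assignments: (0,0,1), (0,1,1), (1,0,1), (1,1,1)
Count: 4 out of 8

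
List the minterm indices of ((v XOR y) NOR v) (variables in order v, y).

Σm(0) = (NOT v AND NOT y)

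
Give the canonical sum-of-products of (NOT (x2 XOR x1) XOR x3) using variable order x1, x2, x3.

Σm(0, 3, 5, 6) = (NOT x1 AND NOT x2 AND NOT x3) OR (NOT x1 AND x2 AND x3) OR (x1 AND NOT x2 AND x3) OR (x1 AND x2 AND NOT x3)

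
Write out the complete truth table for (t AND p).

t | p | Output
--------------
0 | 0 | 0
0 | 1 | 0
1 | 0 | 0
1 | 1 | 1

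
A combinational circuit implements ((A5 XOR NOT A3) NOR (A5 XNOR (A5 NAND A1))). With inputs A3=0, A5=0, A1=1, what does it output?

Substituting: ((0 XOR NOT 0) NOR (0 XNOR (0 NAND 1)))
= 0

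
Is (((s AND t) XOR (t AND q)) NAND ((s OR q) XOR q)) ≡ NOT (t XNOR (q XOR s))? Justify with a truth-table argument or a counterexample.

No. Counterexample: with q=0, t=0, s=0, Expression 1 = 1 but Expression 2 = 0.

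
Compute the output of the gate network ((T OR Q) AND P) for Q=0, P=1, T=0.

Substituting: ((0 OR 0) AND 1)
= 0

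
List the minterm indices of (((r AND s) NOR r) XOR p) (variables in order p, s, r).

Σm(0, 2, 5, 7) = (NOT p AND NOT s AND NOT r) OR (NOT p AND s AND NOT r) OR (p AND NOT s AND r) OR (p AND s AND r)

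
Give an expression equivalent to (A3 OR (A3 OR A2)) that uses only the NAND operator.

((A3 NAND A3) NAND (((A3 NAND A3) NAND (A2 NAND A2)) NAND ((A3 NAND A3) NAND (A2 NAND A2))))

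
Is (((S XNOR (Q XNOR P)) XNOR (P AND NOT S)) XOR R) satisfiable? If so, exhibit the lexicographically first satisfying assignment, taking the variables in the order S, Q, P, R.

S=0, Q=0, P=0, R=0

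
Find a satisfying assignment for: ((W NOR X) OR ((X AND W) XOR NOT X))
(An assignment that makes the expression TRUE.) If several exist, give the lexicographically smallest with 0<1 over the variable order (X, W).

X=0, W=0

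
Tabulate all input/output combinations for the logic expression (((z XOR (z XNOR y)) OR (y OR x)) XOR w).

y | w | z | x | Output
----------------------
0 | 0 | 0 | 0 | 1
0 | 0 | 0 | 1 | 1
0 | 0 | 1 | 0 | 1
0 | 0 | 1 | 1 | 1
0 | 1 | 0 | 0 | 0
0 | 1 | 0 | 1 | 0
0 | 1 | 1 | 0 | 0
0 | 1 | 1 | 1 | 0
1 | 0 | 0 | 0 | 1
1 | 0 | 0 | 1 | 1
1 | 0 | 1 | 0 | 1
1 | 0 | 1 | 1 | 1
1 | 1 | 0 | 0 | 0
1 | 1 | 0 | 1 | 0
1 | 1 | 1 | 0 | 0
1 | 1 | 1 | 1 | 0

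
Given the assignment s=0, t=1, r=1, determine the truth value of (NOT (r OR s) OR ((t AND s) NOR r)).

Substituting: (NOT (1 OR 0) OR ((1 AND 0) NOR 1))
= 0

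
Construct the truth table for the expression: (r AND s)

r | s | Output
--------------
0 | 0 | 0
0 | 1 | 0
1 | 0 | 0
1 | 1 | 1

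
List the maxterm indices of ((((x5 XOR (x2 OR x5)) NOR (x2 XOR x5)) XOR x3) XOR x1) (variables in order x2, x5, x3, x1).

ΠM(1, 2, 4, 7, 8, 11, 13, 14) = (x2 OR x5 OR x3 OR NOT x1) AND (x2 OR x5 OR NOT x3 OR x1) AND (x2 OR NOT x5 OR x3 OR x1) AND (x2 OR NOT x5 OR NOT x3 OR NOT x1) AND (NOT x2 OR x5 OR x3 OR x1) AND (NOT x2 OR x5 OR NOT x3 OR NOT x1) AND (NOT x2 OR NOT x5 OR x3 OR NOT x1) AND (NOT x2 OR NOT x5 OR NOT x3 OR x1)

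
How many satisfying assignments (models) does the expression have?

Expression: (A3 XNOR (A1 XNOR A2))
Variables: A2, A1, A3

Satisfying assignments: (0,0,1), (0,1,0), (1,0,0), (1,1,1)
Count: 4 out of 8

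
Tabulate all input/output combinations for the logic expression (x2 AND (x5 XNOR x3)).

x2 | x3 | x5 | Output
---------------------
0 | 0 | 0 | 0
0 | 0 | 1 | 0
0 | 1 | 0 | 0
0 | 1 | 1 | 0
1 | 0 | 0 | 1
1 | 0 | 1 | 0
1 | 1 | 0 | 0
1 | 1 | 1 | 1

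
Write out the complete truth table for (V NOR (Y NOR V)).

V | Y | Output
--------------
0 | 0 | 0
0 | 1 | 1
1 | 0 | 0
1 | 1 | 0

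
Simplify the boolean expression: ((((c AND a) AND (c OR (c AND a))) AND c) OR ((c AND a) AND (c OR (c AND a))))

By absorption (E OR (E AND v) = E) then absorption (E AND (E OR v) = E):
= (c AND a)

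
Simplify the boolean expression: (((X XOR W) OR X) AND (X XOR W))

By absorption (E AND (E OR v) = E):
= (X XOR W)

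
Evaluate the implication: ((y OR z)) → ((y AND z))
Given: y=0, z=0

Antecedent ((y OR z)) = 0; consequent ((y AND z)) = 0.
0 → 0 = 1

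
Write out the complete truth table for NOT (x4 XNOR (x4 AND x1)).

x4 | x1 | Output
----------------
0 | 0 | 0
0 | 1 | 0
1 | 0 | 1
1 | 1 | 0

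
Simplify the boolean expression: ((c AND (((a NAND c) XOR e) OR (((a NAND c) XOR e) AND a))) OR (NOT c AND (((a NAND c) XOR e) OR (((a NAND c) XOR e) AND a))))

By distribution ((E AND v) OR (E AND NOT v) = E) then absorption (E OR (E AND v) = E):
= ((a NAND c) XOR e)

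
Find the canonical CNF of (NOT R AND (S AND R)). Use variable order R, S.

(R OR S) AND (R OR NOT S) AND (NOT R OR S) AND (NOT R OR NOT S)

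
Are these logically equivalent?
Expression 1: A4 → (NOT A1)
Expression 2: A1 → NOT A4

Yes, Contrapositive is always equivalent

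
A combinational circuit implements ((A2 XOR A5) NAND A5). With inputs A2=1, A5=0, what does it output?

Substituting: ((1 XOR 0) NAND 0)
= 1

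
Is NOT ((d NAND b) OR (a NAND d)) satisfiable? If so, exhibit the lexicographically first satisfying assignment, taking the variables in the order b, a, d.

b=1, a=1, d=1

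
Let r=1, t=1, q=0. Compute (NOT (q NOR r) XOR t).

Substituting: (NOT (0 NOR 1) XOR 1)
= 0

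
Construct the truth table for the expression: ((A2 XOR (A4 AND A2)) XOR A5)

A4 | A5 | A2 | Output
---------------------
0 | 0 | 0 | 0
0 | 0 | 1 | 1
0 | 1 | 0 | 1
0 | 1 | 1 | 0
1 | 0 | 0 | 0
1 | 0 | 1 | 0
1 | 1 | 0 | 1
1 | 1 | 1 | 1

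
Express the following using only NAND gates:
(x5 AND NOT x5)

((x5 NAND (x5 NAND x5)) NAND (x5 NAND (x5 NAND x5)))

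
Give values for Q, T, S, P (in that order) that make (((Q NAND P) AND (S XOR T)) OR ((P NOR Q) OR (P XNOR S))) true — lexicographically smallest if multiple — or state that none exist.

Q=0, T=0, S=0, P=0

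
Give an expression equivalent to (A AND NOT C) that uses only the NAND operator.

((A NAND (C NAND C)) NAND (A NAND (C NAND C)))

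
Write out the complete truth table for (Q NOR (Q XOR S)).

Q | S | Output
--------------
0 | 0 | 1
0 | 1 | 0
1 | 0 | 0
1 | 1 | 0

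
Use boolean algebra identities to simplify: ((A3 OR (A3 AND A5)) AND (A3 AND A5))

By absorption (E AND (E OR v) = E):
= (A3 AND A5)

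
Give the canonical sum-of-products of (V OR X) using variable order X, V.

Σm(1, 2, 3) = (NOT X AND V) OR (X AND NOT V) OR (X AND V)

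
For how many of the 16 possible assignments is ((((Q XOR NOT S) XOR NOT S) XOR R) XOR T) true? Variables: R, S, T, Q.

Satisfying assignments: (0,0,0,1), (0,0,1,0), (0,1,0,1), (0,1,1,0), (1,0,0,0), (1,0,1,1), (1,1,0,0), (1,1,1,1)
Count: 8 out of 16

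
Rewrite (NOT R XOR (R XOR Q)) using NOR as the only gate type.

(((((R NOR R) NOR ((((R NOR Q) NOR (R NOR Q)) NOR ((R NOR Q) NOR (R NOR Q))) NOR ((((R NOR R) NOR (Q NOR Q)) NOR ((R NOR R) NOR (Q NOR Q))) NOR (((R NOR R) NOR (Q NOR Q)) NOR ((R NOR R) NOR (Q NOR Q)))))) NOR ((R NOR R) NOR ((((R NOR Q) NOR (R NOR Q)) NOR ((R NOR Q) NOR (R NOR Q))) NOR ((((R NOR R) NOR (Q NOR Q)) NOR ((R NOR R) NOR (Q NOR Q))) NOR (((R NOR R) NOR (Q NOR Q)) NOR ((R NOR R) NOR (Q NOR Q))))))) NOR (((R NOR R) NOR ((((R NOR Q) NOR (R NOR Q)) NOR ((R NOR Q) NOR (R NOR Q))) NOR ((((R NOR R) NOR (Q NOR Q)) NOR ((R NOR R) NOR (Q NOR Q))) NOR (((R NOR R) NOR (Q NOR Q)) NOR ((R NOR R) NOR (Q NOR Q)))))) NOR ((R NOR R) NOR ((((R NOR Q) NOR (R NOR Q)) NOR ((R NOR Q) NOR (R NOR Q))) NOR ((((R NOR R) NOR (Q NOR Q)) NOR ((R NOR R) NOR (Q NOR Q))) NOR (((R NOR R) NOR (Q NOR Q)) NOR ((R NOR R) NOR (Q NOR Q)))))))) NOR (((((R NOR R) NOR (R NOR R)) NOR (((((R NOR Q) NOR (R NOR Q)) NOR ((R NOR Q) NOR (R NOR Q))) NOR ((((R NOR R) NOR (Q NOR Q)) NOR ((R NOR R) NOR (Q NOR Q))) NOR (((R NOR R) NOR (Q NOR Q)) NOR ((R NOR R) NOR (Q NOR Q))))) NOR ((((R NOR Q) NOR (R NOR Q)) NOR ((R NOR Q) NOR (R NOR Q))) NOR ((((R NOR R) NOR (Q NOR Q)) NOR ((R NOR R) NOR (Q NOR Q))) NOR (((R NOR R) NOR (Q NOR Q)) NOR ((R NOR R) NOR (Q NOR Q))))))) NOR (((R NOR R) NOR (R NOR R)) NOR (((((R NOR Q) NOR (R NOR Q)) NOR ((R NOR Q) NOR (R NOR Q))) NOR ((((R NOR R) NOR (Q NOR Q)) NOR ((R NOR R) NOR (Q NOR Q))) NOR (((R NOR R) NOR (Q NOR Q)) NOR ((R NOR R) NOR (Q NOR Q))))) NOR ((((R NOR Q) NOR (R NOR Q)) NOR ((R NOR Q) NOR (R NOR Q))) NOR ((((R NOR R) NOR (Q NOR Q)) NOR ((R NOR R) NOR (Q NOR Q))) NOR (((R NOR R) NOR (Q NOR Q)) NOR ((R NOR R) NOR (Q NOR Q)))))))) NOR ((((R NOR R) NOR (R NOR R)) NOR (((((R NOR Q) NOR (R NOR Q)) NOR ((R NOR Q) NOR (R NOR Q))) NOR ((((R NOR R) NOR (Q NOR Q)) NOR ((R NOR R) NOR (Q NOR Q))) NOR (((R NOR R) NOR (Q NOR Q)) NOR ((R NOR R) NOR (Q NOR Q))))) NOR ((((R NOR Q) NOR (R NOR Q)) NOR ((R NOR Q) NOR (R NOR Q))) NOR ((((R NOR R) NOR (Q NOR Q)) NOR ((R NOR R) NOR (Q NOR Q))) NOR (((R NOR R) NOR (Q NOR Q)) NOR ((R NOR R) NOR (Q NOR Q))))))) NOR (((R NOR R) NOR (R NOR R)) NOR (((((R NOR Q) NOR (R NOR Q)) NOR ((R NOR Q) NOR (R NOR Q))) NOR ((((R NOR R) NOR (Q NOR Q)) NOR ((R NOR R) NOR (Q NOR Q))) NOR (((R NOR R) NOR (Q NOR Q)) NOR ((R NOR R) NOR (Q NOR Q))))) NOR ((((R NOR Q) NOR (R NOR Q)) NOR ((R NOR Q) NOR (R NOR Q))) NOR ((((R NOR R) NOR (Q NOR Q)) NOR ((R NOR R) NOR (Q NOR Q))) NOR (((R NOR R) NOR (Q NOR Q)) NOR ((R NOR R) NOR (Q NOR Q))))))))))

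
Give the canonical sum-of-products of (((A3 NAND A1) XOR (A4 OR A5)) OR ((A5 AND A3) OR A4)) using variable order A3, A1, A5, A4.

Σm(0, 1, 3, 4, 5, 7, 8, 9, 10, 11, 13, 14, 15) = (NOT A3 AND NOT A1 AND NOT A5 AND NOT A4) OR (NOT A3 AND NOT A1 AND NOT A5 AND A4) OR (NOT A3 AND NOT A1 AND A5 AND A4) OR (NOT A3 AND A1 AND NOT A5 AND NOT A4) OR (NOT A3 AND A1 AND NOT A5 AND A4) OR (NOT A3 AND A1 AND A5 AND A4) OR (A3 AND NOT A1 AND NOT A5 AND NOT A4) OR (A3 AND NOT A1 AND NOT A5 AND A4) OR (A3 AND NOT A1 AND A5 AND NOT A4) OR (A3 AND NOT A1 AND A5 AND A4) OR (A3 AND A1 AND NOT A5 AND A4) OR (A3 AND A1 AND A5 AND NOT A4) OR (A3 AND A1 AND A5 AND A4)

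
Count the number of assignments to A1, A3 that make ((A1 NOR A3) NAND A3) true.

Satisfying assignments: (0,0), (0,1), (1,0), (1,1)
Count: 4 out of 4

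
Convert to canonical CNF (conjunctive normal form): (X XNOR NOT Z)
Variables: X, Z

(X OR Z) AND (NOT X OR NOT Z)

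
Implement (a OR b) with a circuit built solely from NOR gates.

((a NOR b) NOR (a NOR b))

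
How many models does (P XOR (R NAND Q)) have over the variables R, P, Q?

Satisfying assignments: (0,0,0), (0,0,1), (1,0,0), (1,1,1)
Count: 4 out of 8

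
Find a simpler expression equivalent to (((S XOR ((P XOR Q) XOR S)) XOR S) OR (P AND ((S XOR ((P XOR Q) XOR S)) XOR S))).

By absorption (E OR (E AND v) = E) then XOR self-cancellation ((E XOR v) XOR v = E):
= ((P XOR Q) XOR S)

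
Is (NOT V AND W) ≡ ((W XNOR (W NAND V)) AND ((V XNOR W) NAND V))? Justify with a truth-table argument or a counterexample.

Yes, they are equivalent — the two output columns agree on all 4 assignments:
V | W | Expression 1 | Expression 2
-----------------------------------
0 | 0 | 0 | 0
0 | 1 | 1 | 1
1 | 0 | 0 | 0
1 | 1 | 0 | 0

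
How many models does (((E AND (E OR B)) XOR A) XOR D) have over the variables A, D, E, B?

Satisfying assignments: (0,0,1,0), (0,0,1,1), (0,1,0,0), (0,1,0,1), (1,0,0,0), (1,0,0,1), (1,1,1,0), (1,1,1,1)
Count: 8 out of 16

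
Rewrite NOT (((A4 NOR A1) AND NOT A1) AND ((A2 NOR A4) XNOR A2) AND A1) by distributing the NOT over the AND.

NOT ((A4 NOR A1) AND NOT A1) OR NOT ((A2 NOR A4) XNOR A2) OR NOT A1
De Morgan's: NOT(AND of terms) = OR of negations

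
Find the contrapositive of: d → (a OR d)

Contrapositive: NOT (a OR d) → NOT d
Note: A statement and its contrapositive are logically equivalent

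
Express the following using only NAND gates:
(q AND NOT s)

((q NAND (s NAND s)) NAND (q NAND (s NAND s)))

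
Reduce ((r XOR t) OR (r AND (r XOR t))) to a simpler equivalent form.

By absorption (E OR (E AND v) = E):
= (r XOR t)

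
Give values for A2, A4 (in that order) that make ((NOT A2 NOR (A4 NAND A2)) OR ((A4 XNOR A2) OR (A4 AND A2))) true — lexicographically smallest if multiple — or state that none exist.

A2=0, A4=0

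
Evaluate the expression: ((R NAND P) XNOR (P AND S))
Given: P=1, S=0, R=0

Substituting: ((0 NAND 1) XNOR (1 AND 0))
= 0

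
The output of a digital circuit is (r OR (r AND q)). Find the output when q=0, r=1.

Substituting: (1 OR (1 AND 0))
= 1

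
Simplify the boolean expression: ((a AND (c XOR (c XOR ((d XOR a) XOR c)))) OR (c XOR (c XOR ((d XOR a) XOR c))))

By absorption (E OR (E AND v) = E) then XOR self-cancellation ((E XOR v) XOR v = E):
= ((d XOR a) XOR c)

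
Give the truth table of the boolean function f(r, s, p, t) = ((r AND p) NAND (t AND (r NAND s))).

r | s | p | t | Output
----------------------
0 | 0 | 0 | 0 | 1
0 | 0 | 0 | 1 | 1
0 | 0 | 1 | 0 | 1
0 | 0 | 1 | 1 | 1
0 | 1 | 0 | 0 | 1
0 | 1 | 0 | 1 | 1
0 | 1 | 1 | 0 | 1
0 | 1 | 1 | 1 | 1
1 | 0 | 0 | 0 | 1
1 | 0 | 0 | 1 | 1
1 | 0 | 1 | 0 | 1
1 | 0 | 1 | 1 | 0
1 | 1 | 0 | 0 | 1
1 | 1 | 0 | 1 | 1
1 | 1 | 1 | 0 | 1
1 | 1 | 1 | 1 | 1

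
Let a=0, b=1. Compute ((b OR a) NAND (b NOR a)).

Substituting: ((1 OR 0) NAND (1 NOR 0))
= 1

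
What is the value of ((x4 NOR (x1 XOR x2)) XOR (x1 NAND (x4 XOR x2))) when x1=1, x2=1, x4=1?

Substituting: ((1 NOR (1 XOR 1)) XOR (1 NAND (1 XOR 1)))
= 1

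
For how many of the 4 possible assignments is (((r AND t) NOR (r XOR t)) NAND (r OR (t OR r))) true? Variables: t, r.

Satisfying assignments: (0,0), (0,1), (1,0), (1,1)
Count: 4 out of 4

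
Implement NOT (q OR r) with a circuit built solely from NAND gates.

(((q NAND q) NAND (r NAND r)) NAND ((q NAND q) NAND (r NAND r)))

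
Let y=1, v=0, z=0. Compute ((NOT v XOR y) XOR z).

Substituting: ((NOT 0 XOR 1) XOR 0)
= 0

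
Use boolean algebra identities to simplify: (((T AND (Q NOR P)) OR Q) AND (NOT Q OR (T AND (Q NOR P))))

By distribution ((E OR v) AND (E OR NOT v) = E):
= (T AND (Q NOR P))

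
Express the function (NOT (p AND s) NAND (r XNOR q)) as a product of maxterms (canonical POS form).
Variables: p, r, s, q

ΠM(0, 2, 5, 7, 8, 13) = (p OR r OR s OR q) AND (p OR r OR NOT s OR q) AND (p OR NOT r OR s OR NOT q) AND (p OR NOT r OR NOT s OR NOT q) AND (NOT p OR r OR s OR q) AND (NOT p OR NOT r OR s OR NOT q)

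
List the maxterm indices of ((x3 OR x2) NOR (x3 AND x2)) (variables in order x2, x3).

ΠM(1, 2, 3) = (x2 OR NOT x3) AND (NOT x2 OR x3) AND (NOT x2 OR NOT x3)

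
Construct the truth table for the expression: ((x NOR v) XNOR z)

z | v | x | Output
------------------
0 | 0 | 0 | 0
0 | 0 | 1 | 1
0 | 1 | 0 | 1
0 | 1 | 1 | 1
1 | 0 | 0 | 1
1 | 0 | 1 | 0
1 | 1 | 0 | 0
1 | 1 | 1 | 0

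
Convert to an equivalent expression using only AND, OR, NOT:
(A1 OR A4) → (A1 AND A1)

NOT (A1 OR A4) OR (A1 AND A1)
(Implication elimination: A → B = NOT A OR B)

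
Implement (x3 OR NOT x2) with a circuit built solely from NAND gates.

((x3 NAND x3) NAND ((x2 NAND x2) NAND (x2 NAND x2)))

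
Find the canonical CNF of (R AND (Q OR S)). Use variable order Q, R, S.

(Q OR R OR S) AND (Q OR R OR NOT S) AND (Q OR NOT R OR S) AND (NOT Q OR R OR S) AND (NOT Q OR R OR NOT S)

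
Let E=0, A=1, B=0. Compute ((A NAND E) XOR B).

Substituting: ((1 NAND 0) XOR 0)
= 1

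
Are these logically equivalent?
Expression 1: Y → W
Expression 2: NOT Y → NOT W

No, Inverse is not equivalent to original (counterexample: Y=0, W=1)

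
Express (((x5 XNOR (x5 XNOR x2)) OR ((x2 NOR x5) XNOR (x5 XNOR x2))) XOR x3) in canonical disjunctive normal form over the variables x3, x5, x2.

(NOT x3 AND NOT x5 AND NOT x2) OR (NOT x3 AND NOT x5 AND x2) OR (NOT x3 AND x5 AND NOT x2) OR (NOT x3 AND x5 AND x2)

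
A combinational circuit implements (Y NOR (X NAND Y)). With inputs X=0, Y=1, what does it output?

Substituting: (1 NOR (0 NAND 1))
= 0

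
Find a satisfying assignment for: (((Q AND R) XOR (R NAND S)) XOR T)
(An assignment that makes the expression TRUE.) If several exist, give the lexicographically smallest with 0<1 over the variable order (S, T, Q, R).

S=0, T=0, Q=0, R=0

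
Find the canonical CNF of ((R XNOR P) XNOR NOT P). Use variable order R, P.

(NOT R OR P) AND (NOT R OR NOT P)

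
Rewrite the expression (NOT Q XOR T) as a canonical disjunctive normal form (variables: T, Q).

(NOT T AND NOT Q) OR (T AND Q)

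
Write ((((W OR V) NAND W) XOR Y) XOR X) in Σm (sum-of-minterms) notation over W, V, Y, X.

Σm(0, 3, 4, 7, 9, 10, 13, 14) = (NOT W AND NOT V AND NOT Y AND NOT X) OR (NOT W AND NOT V AND Y AND X) OR (NOT W AND V AND NOT Y AND NOT X) OR (NOT W AND V AND Y AND X) OR (W AND NOT V AND NOT Y AND X) OR (W AND NOT V AND Y AND NOT X) OR (W AND V AND NOT Y AND X) OR (W AND V AND Y AND NOT X)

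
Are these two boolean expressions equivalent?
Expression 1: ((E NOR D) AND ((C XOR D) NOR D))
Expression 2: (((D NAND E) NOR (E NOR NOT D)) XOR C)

No. Counterexample: with D=0, C=0, E=0, Expression 1 = 1 but Expression 2 = 0.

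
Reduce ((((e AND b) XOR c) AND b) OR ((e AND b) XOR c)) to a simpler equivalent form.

By absorption (E OR (E AND v) = E):
= ((e AND b) XOR c)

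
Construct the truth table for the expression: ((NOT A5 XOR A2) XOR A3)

A2 | A3 | A5 | Output
---------------------
0 | 0 | 0 | 1
0 | 0 | 1 | 0
0 | 1 | 0 | 0
0 | 1 | 1 | 1
1 | 0 | 0 | 0
1 | 0 | 1 | 1
1 | 1 | 0 | 1
1 | 1 | 1 | 0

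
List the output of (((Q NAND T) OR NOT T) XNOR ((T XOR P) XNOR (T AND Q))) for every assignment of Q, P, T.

Q | P | T | Output
------------------
0 | 0 | 0 | 1
0 | 0 | 1 | 0
0 | 1 | 0 | 0
0 | 1 | 1 | 1
1 | 0 | 0 | 1
1 | 0 | 1 | 0
1 | 1 | 0 | 0
1 | 1 | 1 | 1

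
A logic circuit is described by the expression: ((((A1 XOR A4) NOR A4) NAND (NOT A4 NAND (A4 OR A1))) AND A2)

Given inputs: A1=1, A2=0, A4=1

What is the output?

Substituting: ((((1 XOR 1) NOR 1) NAND (NOT 1 NAND (1 OR 1))) AND 0)
= 0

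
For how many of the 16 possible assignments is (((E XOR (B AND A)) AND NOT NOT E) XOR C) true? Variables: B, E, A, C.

Satisfying assignments: (0,0,0,1), (0,0,1,1), (0,1,0,0), (0,1,1,0), (1,0,0,1), (1,0,1,1), (1,1,0,0), (1,1,1,1)
Count: 8 out of 16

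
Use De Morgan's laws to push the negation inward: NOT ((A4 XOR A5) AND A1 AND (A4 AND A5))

NOT (A4 XOR A5) OR NOT A1 OR NOT (A4 AND A5)
De Morgan's: NOT(AND of terms) = OR of negations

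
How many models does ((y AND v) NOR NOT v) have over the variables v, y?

Satisfying assignments: (1,0)
Count: 1 out of 4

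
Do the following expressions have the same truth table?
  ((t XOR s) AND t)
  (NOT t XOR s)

No. Counterexample: with t=0, s=0, Expression 1 = 0 but Expression 2 = 1.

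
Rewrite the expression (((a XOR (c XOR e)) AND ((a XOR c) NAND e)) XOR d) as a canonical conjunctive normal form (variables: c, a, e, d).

(c OR a OR e OR d) AND (c OR a OR NOT e OR NOT d) AND (c OR NOT a OR e OR NOT d) AND (c OR NOT a OR NOT e OR d) AND (NOT c OR a OR e OR NOT d) AND (NOT c OR a OR NOT e OR d) AND (NOT c OR NOT a OR e OR d) AND (NOT c OR NOT a OR NOT e OR NOT d)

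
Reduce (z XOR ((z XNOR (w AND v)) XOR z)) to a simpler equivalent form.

By XOR self-cancellation ((E XOR v) XOR v = E):
= (z XNOR (w AND v))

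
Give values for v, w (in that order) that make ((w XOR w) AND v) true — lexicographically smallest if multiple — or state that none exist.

UNSATISFIABLE - no assignment makes this expression true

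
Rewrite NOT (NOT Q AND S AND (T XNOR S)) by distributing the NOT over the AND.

Q OR NOT S OR NOT (T XNOR S)
De Morgan's: NOT(AND of terms) = OR of negations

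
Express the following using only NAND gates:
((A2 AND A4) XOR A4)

((((A2 NAND A4) NAND (A2 NAND A4)) NAND (((A2 NAND A4) NAND (A2 NAND A4)) NAND A4)) NAND (A4 NAND (((A2 NAND A4) NAND (A2 NAND A4)) NAND A4)))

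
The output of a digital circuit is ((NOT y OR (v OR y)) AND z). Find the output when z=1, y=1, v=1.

Substituting: ((NOT 1 OR (1 OR 1)) AND 1)
= 1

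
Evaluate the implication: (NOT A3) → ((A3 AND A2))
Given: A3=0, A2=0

Antecedent (NOT A3) = 1; consequent ((A3 AND A2)) = 0.
1 → 0 = 0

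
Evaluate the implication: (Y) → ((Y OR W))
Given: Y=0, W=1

Antecedent (Y) = 0; consequent ((Y OR W)) = 1.
0 → 1 = 1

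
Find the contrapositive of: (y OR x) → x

Contrapositive: NOT x → NOT (y OR x)
Note: A statement and its contrapositive are logically equivalent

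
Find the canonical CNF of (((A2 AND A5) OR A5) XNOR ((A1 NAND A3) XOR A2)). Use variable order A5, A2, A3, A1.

(A5 OR A2 OR A3 OR A1) AND (A5 OR A2 OR A3 OR NOT A1) AND (A5 OR A2 OR NOT A3 OR A1) AND (A5 OR NOT A2 OR NOT A3 OR NOT A1) AND (NOT A5 OR A2 OR NOT A3 OR NOT A1) AND (NOT A5 OR NOT A2 OR A3 OR A1) AND (NOT A5 OR NOT A2 OR A3 OR NOT A1) AND (NOT A5 OR NOT A2 OR NOT A3 OR A1)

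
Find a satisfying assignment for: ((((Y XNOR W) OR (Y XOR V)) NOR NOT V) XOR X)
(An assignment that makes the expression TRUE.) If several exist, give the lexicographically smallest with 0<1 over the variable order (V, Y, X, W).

V=0, Y=0, X=1, W=0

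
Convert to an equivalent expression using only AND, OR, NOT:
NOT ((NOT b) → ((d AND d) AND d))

(NOT b) AND NOT ((d AND d) AND d)
(Negated implication: NOT(A → B) = A AND NOT B)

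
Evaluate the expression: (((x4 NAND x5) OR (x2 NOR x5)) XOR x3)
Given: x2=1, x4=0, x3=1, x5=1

Substituting: (((0 NAND 1) OR (1 NOR 1)) XOR 1)
= 0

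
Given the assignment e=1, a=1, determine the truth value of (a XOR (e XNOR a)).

Substituting: (1 XOR (1 XNOR 1))
= 0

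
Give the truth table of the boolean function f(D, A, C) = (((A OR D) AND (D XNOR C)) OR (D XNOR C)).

D | A | C | Output
------------------
0 | 0 | 0 | 1
0 | 0 | 1 | 0
0 | 1 | 0 | 1
0 | 1 | 1 | 0
1 | 0 | 0 | 0
1 | 0 | 1 | 1
1 | 1 | 0 | 0
1 | 1 | 1 | 1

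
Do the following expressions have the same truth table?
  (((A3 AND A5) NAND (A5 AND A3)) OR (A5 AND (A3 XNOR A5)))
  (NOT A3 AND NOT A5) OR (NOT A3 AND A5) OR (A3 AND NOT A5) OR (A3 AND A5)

Yes, they are equivalent — the two output columns agree on all 4 assignments:
A3 | A5 | Expression 1 | Expression 2
-------------------------------------
0 | 0 | 1 | 1
0 | 1 | 1 | 1
1 | 0 | 1 | 1
1 | 1 | 1 | 1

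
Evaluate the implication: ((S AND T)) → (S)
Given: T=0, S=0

Antecedent ((S AND T)) = 0; consequent (S) = 0.
0 → 0 = 1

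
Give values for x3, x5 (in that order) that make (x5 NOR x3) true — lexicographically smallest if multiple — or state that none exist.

x3=0, x5=0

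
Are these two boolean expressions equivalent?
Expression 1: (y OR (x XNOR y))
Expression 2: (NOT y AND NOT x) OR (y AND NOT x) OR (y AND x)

Yes, they are equivalent — the two output columns agree on all 4 assignments:
y | x | Expression 1 | Expression 2
-----------------------------------
0 | 0 | 1 | 1
0 | 1 | 0 | 0
1 | 0 | 1 | 1
1 | 1 | 1 | 1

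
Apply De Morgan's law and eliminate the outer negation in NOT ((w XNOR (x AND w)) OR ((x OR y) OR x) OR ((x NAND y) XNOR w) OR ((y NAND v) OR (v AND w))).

NOT (w XNOR (x AND w)) AND NOT ((x OR y) OR x) AND NOT ((x NAND y) XNOR w) AND NOT ((y NAND v) OR (v AND w))
De Morgan's: NOT(OR of terms) = AND of negations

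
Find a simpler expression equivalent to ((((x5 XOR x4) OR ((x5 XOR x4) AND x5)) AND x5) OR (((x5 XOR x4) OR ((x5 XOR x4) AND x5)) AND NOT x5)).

By distribution ((E AND v) OR (E AND NOT v) = E) then absorption (E OR (E AND v) = E):
= (x5 XOR x4)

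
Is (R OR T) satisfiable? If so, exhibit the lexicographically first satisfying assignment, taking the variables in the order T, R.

T=0, R=1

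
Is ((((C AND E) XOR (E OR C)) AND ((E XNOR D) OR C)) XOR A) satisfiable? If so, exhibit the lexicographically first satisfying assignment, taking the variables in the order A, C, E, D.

A=0, C=0, E=1, D=1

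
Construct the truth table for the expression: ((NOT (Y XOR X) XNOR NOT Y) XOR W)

Y | W | X | Output
------------------
0 | 0 | 0 | 1
0 | 0 | 1 | 0
0 | 1 | 0 | 0
0 | 1 | 1 | 1
1 | 0 | 0 | 1
1 | 0 | 1 | 0
1 | 1 | 0 | 0
1 | 1 | 1 | 1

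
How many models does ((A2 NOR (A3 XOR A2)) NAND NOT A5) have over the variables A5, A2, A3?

Satisfying assignments: (0,0,1), (0,1,0), (0,1,1), (1,0,0), (1,0,1), (1,1,0), (1,1,1)
Count: 7 out of 8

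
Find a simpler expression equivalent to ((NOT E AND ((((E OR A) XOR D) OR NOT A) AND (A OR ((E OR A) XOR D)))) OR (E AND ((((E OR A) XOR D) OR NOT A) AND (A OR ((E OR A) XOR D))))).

By distribution ((E AND v) OR (E AND NOT v) = E) then distribution ((E OR v) AND (E OR NOT v) = E):
= ((E OR A) XOR D)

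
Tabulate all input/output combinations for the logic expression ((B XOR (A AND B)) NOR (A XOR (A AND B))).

A | B | Output
--------------
0 | 0 | 1
0 | 1 | 0
1 | 0 | 0
1 | 1 | 1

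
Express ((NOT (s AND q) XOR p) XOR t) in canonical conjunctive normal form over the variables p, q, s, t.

(p OR q OR s OR NOT t) AND (p OR q OR NOT s OR NOT t) AND (p OR NOT q OR s OR NOT t) AND (p OR NOT q OR NOT s OR t) AND (NOT p OR q OR s OR t) AND (NOT p OR q OR NOT s OR t) AND (NOT p OR NOT q OR s OR t) AND (NOT p OR NOT q OR NOT s OR NOT t)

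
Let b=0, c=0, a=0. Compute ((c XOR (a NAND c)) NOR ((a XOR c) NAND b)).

Substituting: ((0 XOR (0 NAND 0)) NOR ((0 XOR 0) NAND 0))
= 0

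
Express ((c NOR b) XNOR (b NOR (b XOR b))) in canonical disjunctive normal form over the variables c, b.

(NOT c AND NOT b) OR (NOT c AND b) OR (c AND b)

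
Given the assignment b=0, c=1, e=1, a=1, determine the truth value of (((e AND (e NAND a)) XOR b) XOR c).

Substituting: (((1 AND (1 NAND 1)) XOR 0) XOR 1)
= 1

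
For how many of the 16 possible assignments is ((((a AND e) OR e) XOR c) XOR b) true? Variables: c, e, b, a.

Satisfying assignments: (0,0,1,0), (0,0,1,1), (0,1,0,0), (0,1,0,1), (1,0,0,0), (1,0,0,1), (1,1,1,0), (1,1,1,1)
Count: 8 out of 16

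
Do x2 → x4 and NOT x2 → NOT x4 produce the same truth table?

No, Inverse is not equivalent to original (counterexample: x4=0, x2=1)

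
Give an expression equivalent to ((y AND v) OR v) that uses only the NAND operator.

((((y NAND v) NAND (y NAND v)) NAND ((y NAND v) NAND (y NAND v))) NAND (v NAND v))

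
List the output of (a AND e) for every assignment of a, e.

a | e | Output
--------------
0 | 0 | 0
0 | 1 | 0
1 | 0 | 0
1 | 1 | 1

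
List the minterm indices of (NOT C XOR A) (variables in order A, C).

Σm(0, 3) = (NOT A AND NOT C) OR (A AND C)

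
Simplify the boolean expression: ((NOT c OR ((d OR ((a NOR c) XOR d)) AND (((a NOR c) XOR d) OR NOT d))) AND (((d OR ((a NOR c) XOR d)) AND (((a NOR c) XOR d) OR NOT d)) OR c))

By distribution ((E OR v) AND (E OR NOT v) = E) then distribution ((E OR v) AND (E OR NOT v) = E):
= ((a NOR c) XOR d)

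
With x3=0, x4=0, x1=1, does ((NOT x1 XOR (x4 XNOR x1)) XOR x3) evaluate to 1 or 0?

Substituting: ((NOT 1 XOR (0 XNOR 1)) XOR 0)
= 0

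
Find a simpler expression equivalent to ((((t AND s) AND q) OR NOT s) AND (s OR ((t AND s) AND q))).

By distribution ((E OR v) AND (E OR NOT v) = E):
= ((t AND s) AND q)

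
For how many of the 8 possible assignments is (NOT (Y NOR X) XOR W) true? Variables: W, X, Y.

Satisfying assignments: (0,0,1), (0,1,0), (0,1,1), (1,0,0)
Count: 4 out of 8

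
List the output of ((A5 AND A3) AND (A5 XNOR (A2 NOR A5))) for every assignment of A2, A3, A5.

A2 | A3 | A5 | Output
---------------------
0 | 0 | 0 | 0
0 | 0 | 1 | 0
0 | 1 | 0 | 0
0 | 1 | 1 | 0
1 | 0 | 0 | 0
1 | 0 | 1 | 0
1 | 1 | 0 | 0
1 | 1 | 1 | 0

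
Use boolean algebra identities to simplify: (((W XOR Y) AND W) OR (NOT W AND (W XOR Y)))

By distribution ((E AND v) OR (E AND NOT v) = E):
= (W XOR Y)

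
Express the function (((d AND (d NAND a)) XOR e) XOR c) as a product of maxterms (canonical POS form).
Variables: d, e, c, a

ΠM(0, 1, 6, 7, 9, 10, 12, 15) = (d OR e OR c OR a) AND (d OR e OR c OR NOT a) AND (d OR NOT e OR NOT c OR a) AND (d OR NOT e OR NOT c OR NOT a) AND (NOT d OR e OR c OR NOT a) AND (NOT d OR e OR NOT c OR a) AND (NOT d OR NOT e OR c OR a) AND (NOT d OR NOT e OR NOT c OR NOT a)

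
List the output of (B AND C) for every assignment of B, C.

B | C | Output
--------------
0 | 0 | 0
0 | 1 | 0
1 | 0 | 0
1 | 1 | 1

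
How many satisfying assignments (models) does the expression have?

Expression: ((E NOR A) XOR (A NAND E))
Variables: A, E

Satisfying assignments: (0,1), (1,0)
Count: 2 out of 4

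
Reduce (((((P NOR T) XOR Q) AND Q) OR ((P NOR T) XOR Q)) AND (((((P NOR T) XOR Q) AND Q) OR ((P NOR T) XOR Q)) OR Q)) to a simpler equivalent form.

By absorption (E AND (E OR v) = E) then absorption (E OR (E AND v) = E):
= ((P NOR T) XOR Q)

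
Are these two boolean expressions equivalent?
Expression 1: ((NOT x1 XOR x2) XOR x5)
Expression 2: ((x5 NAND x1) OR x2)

No. Counterexample: with x1=0, x2=0, x5=1, Expression 1 = 0 but Expression 2 = 1.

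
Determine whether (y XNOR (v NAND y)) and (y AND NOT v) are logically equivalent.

Yes, they are equivalent — the two output columns agree on all 4 assignments:
y | v | Expression 1 | Expression 2
-----------------------------------
0 | 0 | 0 | 0
0 | 1 | 0 | 0
1 | 0 | 1 | 1
1 | 1 | 0 | 0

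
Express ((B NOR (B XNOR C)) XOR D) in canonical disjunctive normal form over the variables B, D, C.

(NOT B AND NOT D AND C) OR (NOT B AND D AND NOT C) OR (B AND D AND NOT C) OR (B AND D AND C)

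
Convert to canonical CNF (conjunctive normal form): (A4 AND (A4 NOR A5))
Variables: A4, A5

(A4 OR A5) AND (A4 OR NOT A5) AND (NOT A4 OR A5) AND (NOT A4 OR NOT A5)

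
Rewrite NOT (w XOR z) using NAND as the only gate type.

(((w NAND (w NAND z)) NAND (z NAND (w NAND z))) NAND ((w NAND (w NAND z)) NAND (z NAND (w NAND z))))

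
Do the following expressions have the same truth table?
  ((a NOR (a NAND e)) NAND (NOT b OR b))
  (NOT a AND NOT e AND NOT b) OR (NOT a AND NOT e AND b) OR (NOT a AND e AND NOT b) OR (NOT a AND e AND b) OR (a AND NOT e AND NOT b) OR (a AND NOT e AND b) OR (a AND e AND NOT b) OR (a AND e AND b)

Yes, they are equivalent — the two output columns agree on all 8 assignments:
a | e | b | Expression 1 | Expression 2
---------------------------------------
0 | 0 | 0 | 1 | 1
0 | 0 | 1 | 1 | 1
0 | 1 | 0 | 1 | 1
0 | 1 | 1 | 1 | 1
1 | 0 | 0 | 1 | 1
1 | 0 | 1 | 1 | 1
1 | 1 | 0 | 1 | 1
1 | 1 | 1 | 1 | 1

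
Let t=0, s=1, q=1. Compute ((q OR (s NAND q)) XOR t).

Substituting: ((1 OR (1 NAND 1)) XOR 0)
= 1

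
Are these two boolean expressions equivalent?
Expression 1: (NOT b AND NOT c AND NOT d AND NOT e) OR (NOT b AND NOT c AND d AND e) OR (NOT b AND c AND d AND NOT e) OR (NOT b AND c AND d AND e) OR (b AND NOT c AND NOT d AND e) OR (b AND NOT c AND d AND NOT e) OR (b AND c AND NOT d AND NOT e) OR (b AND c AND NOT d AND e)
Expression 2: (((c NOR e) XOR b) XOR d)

Yes, they are equivalent — the two output columns agree on all 16 assignments:
b | c | d | e | Expression 1 | Expression 2
-------------------------------------------
0 | 0 | 0 | 0 | 1 | 1
0 | 0 | 0 | 1 | 0 | 0
0 | 0 | 1 | 0 | 0 | 0
0 | 0 | 1 | 1 | 1 | 1
0 | 1 | 0 | 0 | 0 | 0
0 | 1 | 0 | 1 | 0 | 0
0 | 1 | 1 | 0 | 1 | 1
0 | 1 | 1 | 1 | 1 | 1
1 | 0 | 0 | 0 | 0 | 0
1 | 0 | 0 | 1 | 1 | 1
1 | 0 | 1 | 0 | 1 | 1
1 | 0 | 1 | 1 | 0 | 0
1 | 1 | 0 | 0 | 1 | 1
1 | 1 | 0 | 1 | 1 | 1
1 | 1 | 1 | 0 | 0 | 0
1 | 1 | 1 | 1 | 0 | 0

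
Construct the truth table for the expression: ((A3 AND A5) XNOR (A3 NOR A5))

A3 | A5 | Output
----------------
0 | 0 | 0
0 | 1 | 1
1 | 0 | 1
1 | 1 | 0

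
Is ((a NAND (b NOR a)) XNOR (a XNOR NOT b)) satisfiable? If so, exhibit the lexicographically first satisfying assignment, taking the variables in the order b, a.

b=0, a=1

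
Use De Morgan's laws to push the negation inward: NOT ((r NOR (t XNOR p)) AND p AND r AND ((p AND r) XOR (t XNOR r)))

NOT (r NOR (t XNOR p)) OR NOT p OR NOT r OR NOT ((p AND r) XOR (t XNOR r))
De Morgan's: NOT(AND of terms) = OR of negations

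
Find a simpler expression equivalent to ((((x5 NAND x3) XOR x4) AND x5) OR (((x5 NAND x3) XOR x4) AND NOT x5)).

By distribution ((E AND v) OR (E AND NOT v) = E):
= ((x5 NAND x3) XOR x4)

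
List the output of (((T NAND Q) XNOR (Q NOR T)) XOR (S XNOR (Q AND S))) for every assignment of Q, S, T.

Q | S | T | Output
------------------
0 | 0 | 0 | 0
0 | 0 | 1 | 1
0 | 1 | 0 | 1
0 | 1 | 1 | 0
1 | 0 | 0 | 1
1 | 0 | 1 | 0
1 | 1 | 0 | 1
1 | 1 | 1 | 0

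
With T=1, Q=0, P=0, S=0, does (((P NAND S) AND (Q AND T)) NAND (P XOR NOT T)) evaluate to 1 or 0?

Substituting: (((0 NAND 0) AND (0 AND 1)) NAND (0 XOR NOT 1))
= 1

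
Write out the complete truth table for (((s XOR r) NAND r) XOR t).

t | s | r | Output
------------------
0 | 0 | 0 | 1
0 | 0 | 1 | 0
0 | 1 | 0 | 1
0 | 1 | 1 | 1
1 | 0 | 0 | 0
1 | 0 | 1 | 1
1 | 1 | 0 | 0
1 | 1 | 1 | 0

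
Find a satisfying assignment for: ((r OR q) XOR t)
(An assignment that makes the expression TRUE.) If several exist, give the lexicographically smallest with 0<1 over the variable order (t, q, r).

t=0, q=0, r=1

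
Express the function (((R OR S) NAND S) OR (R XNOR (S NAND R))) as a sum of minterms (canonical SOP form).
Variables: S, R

Σm(0, 1) = (NOT S AND NOT R) OR (NOT S AND R)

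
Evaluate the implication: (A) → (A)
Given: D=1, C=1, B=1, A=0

Antecedent (A) = 0; consequent (A) = 0.
0 → 0 = 1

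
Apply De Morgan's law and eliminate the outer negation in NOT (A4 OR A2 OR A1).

NOT A4 AND NOT A2 AND NOT A1
De Morgan's: NOT(OR of terms) = AND of negations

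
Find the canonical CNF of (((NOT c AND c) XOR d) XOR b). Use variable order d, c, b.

(d OR c OR b) AND (d OR NOT c OR b) AND (NOT d OR c OR NOT b) AND (NOT d OR NOT c OR NOT b)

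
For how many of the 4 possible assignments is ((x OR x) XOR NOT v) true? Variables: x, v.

Satisfying assignments: (0,0), (1,1)
Count: 2 out of 4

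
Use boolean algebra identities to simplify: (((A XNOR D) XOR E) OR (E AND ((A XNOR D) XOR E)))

By absorption (E OR (E AND v) = E):
= ((A XNOR D) XOR E)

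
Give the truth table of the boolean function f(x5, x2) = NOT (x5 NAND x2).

x5 | x2 | Output
----------------
0 | 0 | 0
0 | 1 | 0
1 | 0 | 0
1 | 1 | 1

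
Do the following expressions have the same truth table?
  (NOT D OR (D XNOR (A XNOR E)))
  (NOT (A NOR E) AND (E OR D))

No. Counterexample: with D=0, A=0, E=0, Expression 1 = 1 but Expression 2 = 0.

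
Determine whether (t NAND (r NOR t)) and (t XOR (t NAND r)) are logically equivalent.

No. Counterexample: with t=1, r=0, Expression 1 = 1 but Expression 2 = 0.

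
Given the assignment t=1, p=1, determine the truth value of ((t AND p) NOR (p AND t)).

Substituting: ((1 AND 1) NOR (1 AND 1))
= 0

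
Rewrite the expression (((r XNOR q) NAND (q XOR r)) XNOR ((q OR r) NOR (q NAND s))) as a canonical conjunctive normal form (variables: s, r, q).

(s OR r OR q) AND (s OR r OR NOT q) AND (s OR NOT r OR q) AND (s OR NOT r OR NOT q) AND (NOT s OR r OR q) AND (NOT s OR r OR NOT q) AND (NOT s OR NOT r OR q) AND (NOT s OR NOT r OR NOT q)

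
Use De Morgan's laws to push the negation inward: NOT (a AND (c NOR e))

NOT a OR NOT (c NOR e)
De Morgan's: NOT(AND of terms) = OR of negations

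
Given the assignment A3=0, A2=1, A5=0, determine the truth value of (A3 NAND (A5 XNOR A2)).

Substituting: (0 NAND (0 XNOR 1))
= 1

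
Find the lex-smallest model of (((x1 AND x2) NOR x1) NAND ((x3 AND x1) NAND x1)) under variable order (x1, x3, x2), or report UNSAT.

x1=1, x3=0, x2=0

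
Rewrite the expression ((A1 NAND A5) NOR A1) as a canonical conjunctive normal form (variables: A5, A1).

(A5 OR A1) AND (A5 OR NOT A1) AND (NOT A5 OR A1) AND (NOT A5 OR NOT A1)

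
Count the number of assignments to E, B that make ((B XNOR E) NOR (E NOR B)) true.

Satisfying assignments: (0,1), (1,0)
Count: 2 out of 4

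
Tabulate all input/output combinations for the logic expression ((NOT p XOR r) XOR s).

r | s | p | Output
------------------
0 | 0 | 0 | 1
0 | 0 | 1 | 0
0 | 1 | 0 | 0
0 | 1 | 1 | 1
1 | 0 | 0 | 0
1 | 0 | 1 | 1
1 | 1 | 0 | 1
1 | 1 | 1 | 0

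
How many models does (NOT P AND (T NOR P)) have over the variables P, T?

Satisfying assignments: (0,0)
Count: 1 out of 4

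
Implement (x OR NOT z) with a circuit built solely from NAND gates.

((x NAND x) NAND ((z NAND z) NAND (z NAND z)))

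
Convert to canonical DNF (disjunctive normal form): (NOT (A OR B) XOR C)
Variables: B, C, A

(NOT B AND NOT C AND NOT A) OR (NOT B AND C AND A) OR (B AND C AND NOT A) OR (B AND C AND A)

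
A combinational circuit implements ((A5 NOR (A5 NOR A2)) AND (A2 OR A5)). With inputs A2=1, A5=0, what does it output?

Substituting: ((0 NOR (0 NOR 1)) AND (1 OR 0))
= 1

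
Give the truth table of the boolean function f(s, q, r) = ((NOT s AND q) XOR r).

s | q | r | Output
------------------
0 | 0 | 0 | 0
0 | 0 | 1 | 1
0 | 1 | 0 | 1
0 | 1 | 1 | 0
1 | 0 | 0 | 0
1 | 0 | 1 | 1
1 | 1 | 0 | 0
1 | 1 | 1 | 1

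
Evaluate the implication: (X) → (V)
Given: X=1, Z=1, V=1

Antecedent (X) = 1; consequent (V) = 1.
1 → 1 = 1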